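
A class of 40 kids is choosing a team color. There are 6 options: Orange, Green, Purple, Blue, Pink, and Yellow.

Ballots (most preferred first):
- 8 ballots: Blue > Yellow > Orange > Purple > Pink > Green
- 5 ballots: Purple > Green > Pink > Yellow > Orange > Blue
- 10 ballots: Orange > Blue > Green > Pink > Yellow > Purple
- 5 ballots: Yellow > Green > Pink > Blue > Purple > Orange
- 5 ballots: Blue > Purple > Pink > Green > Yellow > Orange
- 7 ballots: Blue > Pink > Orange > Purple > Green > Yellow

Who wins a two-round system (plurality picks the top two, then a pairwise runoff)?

Round 1 first-place votes: Orange 10, Green 0, Purple 5, Blue 20, Pink 0, Yellow 5. Blue and Orange advance.
Runoff: Blue is ranked above Orange on 25 ballots, Orange above Blue on 15.

Blue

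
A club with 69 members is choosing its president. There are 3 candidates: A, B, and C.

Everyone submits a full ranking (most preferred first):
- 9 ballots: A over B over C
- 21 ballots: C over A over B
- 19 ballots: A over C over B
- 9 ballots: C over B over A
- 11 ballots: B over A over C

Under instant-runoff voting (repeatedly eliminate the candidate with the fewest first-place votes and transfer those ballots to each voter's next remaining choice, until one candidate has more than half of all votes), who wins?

A

Round 1: A 28, B 11, C 30. B eliminated.
Round 2: A 39, C 30. A has a majority (≥35).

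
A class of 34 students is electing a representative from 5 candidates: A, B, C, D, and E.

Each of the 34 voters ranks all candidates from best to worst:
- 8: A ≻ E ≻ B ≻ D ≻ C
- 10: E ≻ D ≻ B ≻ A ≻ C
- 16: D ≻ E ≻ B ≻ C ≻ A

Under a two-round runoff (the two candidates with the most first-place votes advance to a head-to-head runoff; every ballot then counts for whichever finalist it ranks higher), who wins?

Round 1 first-place votes: A 8, B 0, C 0, D 16, E 10. D and E advance.
Runoff: D is ranked above E on 16 ballots, E above D on 18.

E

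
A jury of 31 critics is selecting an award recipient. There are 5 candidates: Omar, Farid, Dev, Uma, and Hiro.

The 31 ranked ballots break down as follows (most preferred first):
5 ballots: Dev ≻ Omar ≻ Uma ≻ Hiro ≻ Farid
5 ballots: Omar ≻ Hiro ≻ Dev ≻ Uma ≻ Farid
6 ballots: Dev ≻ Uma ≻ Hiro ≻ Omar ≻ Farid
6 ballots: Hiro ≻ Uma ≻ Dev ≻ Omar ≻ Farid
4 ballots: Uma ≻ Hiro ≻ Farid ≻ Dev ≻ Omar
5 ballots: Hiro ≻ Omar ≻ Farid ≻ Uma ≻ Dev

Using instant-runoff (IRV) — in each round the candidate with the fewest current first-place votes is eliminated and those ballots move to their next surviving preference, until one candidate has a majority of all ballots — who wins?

Hiro

Round 1: Omar 5, Farid 0, Dev 11, Uma 4, Hiro 11. Farid eliminated.
Round 2: Omar 5, Dev 11, Uma 4, Hiro 11. Uma eliminated.
Round 3: Omar 5, Dev 11, Hiro 15. Omar eliminated.
Round 4: Dev 11, Hiro 20. Hiro has a majority (≥16).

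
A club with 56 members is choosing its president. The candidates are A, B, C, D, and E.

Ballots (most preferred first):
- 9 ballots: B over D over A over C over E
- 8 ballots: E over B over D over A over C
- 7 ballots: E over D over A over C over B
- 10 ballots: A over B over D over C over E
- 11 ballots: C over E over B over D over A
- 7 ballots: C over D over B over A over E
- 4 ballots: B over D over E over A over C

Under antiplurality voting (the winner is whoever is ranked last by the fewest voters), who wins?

Last-place votes: A 11, B 7, C 12, D 0, E 26.

D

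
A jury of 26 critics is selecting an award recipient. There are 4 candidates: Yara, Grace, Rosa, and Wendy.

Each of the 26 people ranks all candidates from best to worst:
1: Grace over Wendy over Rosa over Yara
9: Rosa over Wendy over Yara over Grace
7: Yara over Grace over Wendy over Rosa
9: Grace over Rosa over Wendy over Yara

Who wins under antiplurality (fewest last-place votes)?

Wendy

Last-place votes: Yara 10, Grace 9, Rosa 7, Wendy 0.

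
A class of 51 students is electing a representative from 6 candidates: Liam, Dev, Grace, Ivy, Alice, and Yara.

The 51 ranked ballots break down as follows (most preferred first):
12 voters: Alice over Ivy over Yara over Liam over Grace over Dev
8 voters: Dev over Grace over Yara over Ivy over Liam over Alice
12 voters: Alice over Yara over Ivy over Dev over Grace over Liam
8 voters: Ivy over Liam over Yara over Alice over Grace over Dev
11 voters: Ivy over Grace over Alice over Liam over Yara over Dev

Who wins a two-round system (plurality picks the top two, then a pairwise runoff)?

Round 1 first-place votes: Liam 0, Dev 8, Grace 0, Ivy 19, Alice 24, Yara 0. Alice and Ivy advance.
Runoff: Alice is ranked above Ivy on 24 ballots, Ivy above Alice on 27.

Ivy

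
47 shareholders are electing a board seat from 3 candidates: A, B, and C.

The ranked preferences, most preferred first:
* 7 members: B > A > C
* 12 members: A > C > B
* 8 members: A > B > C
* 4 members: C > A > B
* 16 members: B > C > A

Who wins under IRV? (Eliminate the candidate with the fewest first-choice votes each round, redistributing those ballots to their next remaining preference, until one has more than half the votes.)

Round 1: A 20, B 23, C 4. C eliminated.
Round 2: A 24, B 23. A has a majority (≥24).

A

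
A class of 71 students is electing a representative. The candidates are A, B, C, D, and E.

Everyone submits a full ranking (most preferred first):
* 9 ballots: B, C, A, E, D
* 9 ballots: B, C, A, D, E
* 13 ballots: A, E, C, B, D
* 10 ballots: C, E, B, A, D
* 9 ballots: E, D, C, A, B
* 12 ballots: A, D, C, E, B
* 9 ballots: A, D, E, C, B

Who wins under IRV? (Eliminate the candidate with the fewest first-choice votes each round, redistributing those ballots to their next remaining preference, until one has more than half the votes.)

C

Round 1: A 34, B 18, C 10, D 0, E 9. D eliminated.
Round 2: A 34, B 18, C 10, E 9. E eliminated.
Round 3: A 34, B 18, C 19. B eliminated.
Round 4: A 34, C 37. C has a majority (≥36).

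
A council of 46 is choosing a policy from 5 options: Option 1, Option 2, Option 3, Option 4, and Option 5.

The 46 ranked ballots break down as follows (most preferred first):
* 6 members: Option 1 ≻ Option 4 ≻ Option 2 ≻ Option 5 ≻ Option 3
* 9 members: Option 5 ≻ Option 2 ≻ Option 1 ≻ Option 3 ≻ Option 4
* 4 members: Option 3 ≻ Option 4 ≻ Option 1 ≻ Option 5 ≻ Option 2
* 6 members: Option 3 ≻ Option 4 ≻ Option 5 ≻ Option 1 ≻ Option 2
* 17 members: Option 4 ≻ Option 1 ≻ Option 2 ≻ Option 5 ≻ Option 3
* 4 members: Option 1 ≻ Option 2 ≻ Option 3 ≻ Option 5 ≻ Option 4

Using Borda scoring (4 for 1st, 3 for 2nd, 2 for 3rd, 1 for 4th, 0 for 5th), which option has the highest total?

Option 1

Option 1: 6×4 + 9×2 + 4×2 + 6×1 + 17×3 + 4×4 = 123
Option 2: 6×2 + 9×3 + 4×0 + 6×0 + 17×2 + 4×3 = 85
Option 3: 6×0 + 9×1 + 4×4 + 6×4 + 17×0 + 4×2 = 57
Option 4: 6×3 + 9×0 + 4×3 + 6×3 + 17×4 + 4×0 = 116
Option 5: 6×1 + 9×4 + 4×1 + 6×2 + 17×1 + 4×1 = 79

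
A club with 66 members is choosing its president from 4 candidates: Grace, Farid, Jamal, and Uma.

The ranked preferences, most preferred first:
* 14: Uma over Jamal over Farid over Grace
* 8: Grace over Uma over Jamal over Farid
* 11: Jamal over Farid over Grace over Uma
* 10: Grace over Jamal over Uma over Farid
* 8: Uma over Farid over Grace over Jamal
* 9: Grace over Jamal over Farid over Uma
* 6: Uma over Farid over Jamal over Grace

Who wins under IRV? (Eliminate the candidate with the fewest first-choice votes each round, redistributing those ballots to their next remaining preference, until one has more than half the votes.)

Round 1: Grace 27, Farid 0, Jamal 11, Uma 28. Farid eliminated.
Round 2: Grace 27, Jamal 11, Uma 28. Jamal eliminated.
Round 3: Grace 38, Uma 28. Grace has a majority (≥34).

Grace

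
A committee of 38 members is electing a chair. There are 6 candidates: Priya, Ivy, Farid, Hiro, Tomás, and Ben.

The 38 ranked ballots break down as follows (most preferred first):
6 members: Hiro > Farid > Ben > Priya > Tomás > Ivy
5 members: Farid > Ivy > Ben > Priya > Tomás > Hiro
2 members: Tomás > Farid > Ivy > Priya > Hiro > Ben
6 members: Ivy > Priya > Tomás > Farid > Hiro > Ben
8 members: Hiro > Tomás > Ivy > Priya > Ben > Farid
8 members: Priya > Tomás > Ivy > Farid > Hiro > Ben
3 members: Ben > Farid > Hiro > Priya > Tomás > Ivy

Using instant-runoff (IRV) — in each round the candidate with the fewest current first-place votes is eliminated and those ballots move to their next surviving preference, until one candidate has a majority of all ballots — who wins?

Priya

Round 1: Priya 8, Ivy 6, Farid 5, Hiro 14, Tomás 2, Ben 3. Tomás eliminated.
Round 2: Priya 8, Ivy 6, Farid 7, Hiro 14, Ben 3. Ben eliminated.
Round 3: Priya 8, Ivy 6, Farid 10, Hiro 14. Ivy eliminated.
Round 4: Priya 14, Farid 10, Hiro 14. Farid eliminated.
Round 5: Priya 21, Hiro 17. Priya has a majority (≥20).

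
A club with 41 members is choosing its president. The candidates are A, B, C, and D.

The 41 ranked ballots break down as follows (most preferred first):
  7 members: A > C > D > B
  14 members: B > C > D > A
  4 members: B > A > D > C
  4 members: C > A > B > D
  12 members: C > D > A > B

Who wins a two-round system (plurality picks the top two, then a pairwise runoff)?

C

Round 1 first-place votes: A 7, B 18, C 16, D 0. B and C advance.
Runoff: B is ranked above C on 18 ballots, C above B on 23.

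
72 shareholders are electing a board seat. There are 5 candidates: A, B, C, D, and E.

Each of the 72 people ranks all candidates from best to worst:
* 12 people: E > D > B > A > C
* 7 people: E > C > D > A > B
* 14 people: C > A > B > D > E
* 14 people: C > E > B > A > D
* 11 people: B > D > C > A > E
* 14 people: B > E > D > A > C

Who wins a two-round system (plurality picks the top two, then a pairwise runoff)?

B

Round 1 first-place votes: A 0, B 25, C 28, D 0, E 19. C and B advance.
Runoff: C is ranked above B on 35 ballots, B above C on 37.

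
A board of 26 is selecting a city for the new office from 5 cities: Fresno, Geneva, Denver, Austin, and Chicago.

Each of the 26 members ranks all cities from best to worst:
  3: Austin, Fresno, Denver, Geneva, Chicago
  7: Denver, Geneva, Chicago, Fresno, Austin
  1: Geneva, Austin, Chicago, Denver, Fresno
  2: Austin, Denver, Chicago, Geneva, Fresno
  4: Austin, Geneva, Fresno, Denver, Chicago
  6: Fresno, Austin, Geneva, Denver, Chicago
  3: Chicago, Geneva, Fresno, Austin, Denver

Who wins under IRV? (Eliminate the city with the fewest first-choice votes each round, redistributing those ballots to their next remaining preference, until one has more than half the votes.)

Round 1: Fresno 6, Geneva 1, Denver 7, Austin 9, Chicago 3. Geneva eliminated.
Round 2: Fresno 6, Denver 7, Austin 10, Chicago 3. Chicago eliminated.
Round 3: Fresno 9, Denver 7, Austin 10. Denver eliminated.
Round 4: Fresno 16, Austin 10. Fresno has a majority (≥14).

Fresno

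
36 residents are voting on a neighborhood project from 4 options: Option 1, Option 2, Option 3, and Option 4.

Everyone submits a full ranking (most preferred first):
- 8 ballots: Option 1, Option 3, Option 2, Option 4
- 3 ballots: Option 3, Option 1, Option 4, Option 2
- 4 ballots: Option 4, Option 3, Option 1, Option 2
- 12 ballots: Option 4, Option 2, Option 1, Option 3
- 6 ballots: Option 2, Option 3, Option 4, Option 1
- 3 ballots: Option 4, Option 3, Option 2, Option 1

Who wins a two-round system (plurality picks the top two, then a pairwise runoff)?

Round 1 first-place votes: Option 1 8, Option 2 6, Option 3 3, Option 4 19. Option 4 and Option 1 advance.
Runoff: Option 4 is ranked above Option 1 on 25 ballots, Option 1 above Option 4 on 11.

Option 4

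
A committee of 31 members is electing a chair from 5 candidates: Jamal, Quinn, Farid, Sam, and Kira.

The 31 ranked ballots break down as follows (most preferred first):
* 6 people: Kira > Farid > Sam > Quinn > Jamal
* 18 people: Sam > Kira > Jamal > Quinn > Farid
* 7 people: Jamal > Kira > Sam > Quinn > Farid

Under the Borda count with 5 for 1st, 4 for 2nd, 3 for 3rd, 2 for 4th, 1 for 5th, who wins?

Jamal: 6×1 + 18×3 + 7×5 = 95
Quinn: 6×2 + 18×2 + 7×2 = 62
Farid: 6×4 + 18×1 + 7×1 = 49
Sam: 6×3 + 18×5 + 7×3 = 129
Kira: 6×5 + 18×4 + 7×4 = 130

Kira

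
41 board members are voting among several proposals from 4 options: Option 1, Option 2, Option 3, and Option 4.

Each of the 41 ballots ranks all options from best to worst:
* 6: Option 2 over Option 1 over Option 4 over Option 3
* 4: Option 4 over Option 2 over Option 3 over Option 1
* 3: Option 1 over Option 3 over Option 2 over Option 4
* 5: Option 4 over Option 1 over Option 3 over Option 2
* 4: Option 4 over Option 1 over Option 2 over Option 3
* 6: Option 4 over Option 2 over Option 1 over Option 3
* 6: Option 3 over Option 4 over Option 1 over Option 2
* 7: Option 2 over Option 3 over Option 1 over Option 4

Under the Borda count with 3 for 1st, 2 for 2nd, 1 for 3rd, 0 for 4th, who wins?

Option 1: 6×2 + 4×0 + 3×3 + 5×2 + 4×2 + 6×1 + 6×1 + 7×1 = 58
Option 2: 6×3 + 4×2 + 3×1 + 5×0 + 4×1 + 6×2 + 6×0 + 7×3 = 66
Option 3: 6×0 + 4×1 + 3×2 + 5×1 + 4×0 + 6×0 + 6×3 + 7×2 = 47
Option 4: 6×1 + 4×3 + 3×0 + 5×3 + 4×3 + 6×3 + 6×2 + 7×0 = 75

Option 4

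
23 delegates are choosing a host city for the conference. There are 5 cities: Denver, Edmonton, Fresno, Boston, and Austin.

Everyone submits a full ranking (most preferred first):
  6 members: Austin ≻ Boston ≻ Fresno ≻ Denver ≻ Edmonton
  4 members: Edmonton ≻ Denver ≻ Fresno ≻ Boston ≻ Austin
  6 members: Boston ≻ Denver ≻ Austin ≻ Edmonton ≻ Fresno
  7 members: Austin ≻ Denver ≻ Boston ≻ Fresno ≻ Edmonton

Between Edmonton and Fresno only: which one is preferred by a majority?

Edmonton is ranked above Fresno on 10 ballots; Fresno above Edmonton on 13.

Fresno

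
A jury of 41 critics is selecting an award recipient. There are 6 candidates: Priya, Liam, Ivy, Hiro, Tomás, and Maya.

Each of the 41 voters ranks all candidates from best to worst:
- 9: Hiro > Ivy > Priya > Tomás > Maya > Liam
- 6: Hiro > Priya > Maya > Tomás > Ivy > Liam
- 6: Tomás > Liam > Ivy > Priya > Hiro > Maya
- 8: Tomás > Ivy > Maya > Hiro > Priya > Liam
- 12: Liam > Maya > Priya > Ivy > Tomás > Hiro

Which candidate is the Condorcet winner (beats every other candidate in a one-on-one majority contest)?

Ivy vs Priya: 23–18
Ivy vs Liam: 23–18
Ivy vs Hiro: 26–15
Ivy vs Tomás: 21–20
Ivy vs Maya: 23–18
Ivy beats every other candidate.

Ivy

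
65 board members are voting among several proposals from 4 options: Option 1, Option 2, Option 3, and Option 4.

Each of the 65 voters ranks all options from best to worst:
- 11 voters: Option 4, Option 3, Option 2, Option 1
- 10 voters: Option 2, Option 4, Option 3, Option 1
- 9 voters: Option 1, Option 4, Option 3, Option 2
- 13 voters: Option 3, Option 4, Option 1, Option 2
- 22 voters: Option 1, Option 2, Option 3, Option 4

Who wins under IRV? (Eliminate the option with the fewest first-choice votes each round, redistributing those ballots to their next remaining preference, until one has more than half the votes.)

Option 4

Round 1: Option 1 31, Option 2 10, Option 3 13, Option 4 11. Option 2 eliminated.
Round 2: Option 1 31, Option 3 13, Option 4 21. Option 3 eliminated.
Round 3: Option 1 31, Option 4 34. Option 4 has a majority (≥33).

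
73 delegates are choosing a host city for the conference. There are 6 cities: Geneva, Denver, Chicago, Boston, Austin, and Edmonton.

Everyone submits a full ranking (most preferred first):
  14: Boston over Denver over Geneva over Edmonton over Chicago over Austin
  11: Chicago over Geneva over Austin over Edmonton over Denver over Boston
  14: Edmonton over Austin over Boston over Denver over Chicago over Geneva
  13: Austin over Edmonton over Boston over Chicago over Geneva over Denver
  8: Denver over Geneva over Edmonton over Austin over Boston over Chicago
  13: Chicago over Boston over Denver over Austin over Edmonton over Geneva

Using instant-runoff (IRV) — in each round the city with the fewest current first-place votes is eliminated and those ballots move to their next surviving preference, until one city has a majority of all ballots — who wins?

Edmonton

Round 1: Geneva 0, Denver 8, Chicago 24, Boston 14, Austin 13, Edmonton 14. Geneva eliminated.
Round 2: Denver 8, Chicago 24, Boston 14, Austin 13, Edmonton 14. Denver eliminated.
Round 3: Chicago 24, Boston 14, Austin 13, Edmonton 22. Austin eliminated.
Round 4: Chicago 24, Boston 14, Edmonton 35. Boston eliminated.
Round 5: Chicago 24, Edmonton 49. Edmonton has a majority (≥37).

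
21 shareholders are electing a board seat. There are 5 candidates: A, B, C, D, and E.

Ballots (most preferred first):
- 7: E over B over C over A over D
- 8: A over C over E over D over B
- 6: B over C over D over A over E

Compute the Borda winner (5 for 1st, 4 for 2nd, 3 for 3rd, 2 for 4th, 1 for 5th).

A: 7×2 + 8×5 + 6×2 = 66
B: 7×4 + 8×1 + 6×5 = 66
C: 7×3 + 8×4 + 6×4 = 77
D: 7×1 + 8×2 + 6×3 = 41
E: 7×5 + 8×3 + 6×1 = 65

C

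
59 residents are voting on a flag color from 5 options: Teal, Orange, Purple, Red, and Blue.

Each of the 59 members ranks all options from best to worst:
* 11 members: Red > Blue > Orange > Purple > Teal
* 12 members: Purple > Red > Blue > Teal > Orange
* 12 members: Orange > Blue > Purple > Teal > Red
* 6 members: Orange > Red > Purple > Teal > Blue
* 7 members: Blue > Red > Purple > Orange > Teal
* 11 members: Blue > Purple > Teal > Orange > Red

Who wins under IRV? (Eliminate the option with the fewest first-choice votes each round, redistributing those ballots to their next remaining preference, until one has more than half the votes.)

Blue

Round 1: Teal 0, Orange 18, Purple 12, Red 11, Blue 18. Teal eliminated.
Round 2: Orange 18, Purple 12, Red 11, Blue 18. Red eliminated.
Round 3: Orange 18, Purple 12, Blue 29. Purple eliminated.
Round 4: Orange 18, Blue 41. Blue has a majority (≥30).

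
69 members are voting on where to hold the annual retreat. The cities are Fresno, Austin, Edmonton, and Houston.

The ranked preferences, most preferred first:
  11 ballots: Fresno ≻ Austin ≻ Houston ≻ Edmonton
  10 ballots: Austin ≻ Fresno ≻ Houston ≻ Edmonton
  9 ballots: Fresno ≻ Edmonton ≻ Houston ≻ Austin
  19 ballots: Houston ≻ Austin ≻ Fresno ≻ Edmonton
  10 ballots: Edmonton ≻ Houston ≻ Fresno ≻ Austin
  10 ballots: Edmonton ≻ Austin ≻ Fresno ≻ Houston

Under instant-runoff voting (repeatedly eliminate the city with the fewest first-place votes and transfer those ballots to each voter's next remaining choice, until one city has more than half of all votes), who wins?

Round 1: Fresno 20, Austin 10, Edmonton 20, Houston 19. Austin eliminated.
Round 2: Fresno 30, Edmonton 20, Houston 19. Houston eliminated.
Round 3: Fresno 49, Edmonton 20. Fresno has a majority (≥35).

Fresno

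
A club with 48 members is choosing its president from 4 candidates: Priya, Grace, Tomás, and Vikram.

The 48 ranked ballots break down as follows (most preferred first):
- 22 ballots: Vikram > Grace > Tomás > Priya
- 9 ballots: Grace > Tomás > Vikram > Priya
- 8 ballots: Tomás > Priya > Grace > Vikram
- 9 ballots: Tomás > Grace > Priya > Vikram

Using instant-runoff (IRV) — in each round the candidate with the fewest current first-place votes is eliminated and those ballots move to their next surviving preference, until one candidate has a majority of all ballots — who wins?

Round 1: Priya 0, Grace 9, Tomás 17, Vikram 22. Priya eliminated.
Round 2: Grace 9, Tomás 17, Vikram 22. Grace eliminated.
Round 3: Tomás 26, Vikram 22. Tomás has a majority (≥25).

Tomás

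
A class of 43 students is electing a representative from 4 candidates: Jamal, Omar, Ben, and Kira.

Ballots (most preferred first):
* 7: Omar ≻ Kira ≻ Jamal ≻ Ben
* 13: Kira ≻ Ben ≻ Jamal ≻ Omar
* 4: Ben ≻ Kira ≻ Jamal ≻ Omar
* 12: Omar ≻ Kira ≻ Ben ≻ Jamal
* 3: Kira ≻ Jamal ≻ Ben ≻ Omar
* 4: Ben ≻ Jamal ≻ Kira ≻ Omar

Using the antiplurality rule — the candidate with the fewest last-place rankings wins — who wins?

Last-place votes: Jamal 12, Omar 24, Ben 7, Kira 0.

Kira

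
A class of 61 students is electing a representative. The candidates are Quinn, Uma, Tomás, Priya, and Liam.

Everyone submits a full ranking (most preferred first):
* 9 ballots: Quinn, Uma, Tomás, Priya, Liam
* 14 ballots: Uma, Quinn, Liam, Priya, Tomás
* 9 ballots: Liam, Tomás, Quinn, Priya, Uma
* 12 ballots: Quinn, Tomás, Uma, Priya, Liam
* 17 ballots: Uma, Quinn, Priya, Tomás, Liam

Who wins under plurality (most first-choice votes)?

Uma

First-place votes: Quinn 21, Uma 31, Tomás 0, Priya 0, Liam 9.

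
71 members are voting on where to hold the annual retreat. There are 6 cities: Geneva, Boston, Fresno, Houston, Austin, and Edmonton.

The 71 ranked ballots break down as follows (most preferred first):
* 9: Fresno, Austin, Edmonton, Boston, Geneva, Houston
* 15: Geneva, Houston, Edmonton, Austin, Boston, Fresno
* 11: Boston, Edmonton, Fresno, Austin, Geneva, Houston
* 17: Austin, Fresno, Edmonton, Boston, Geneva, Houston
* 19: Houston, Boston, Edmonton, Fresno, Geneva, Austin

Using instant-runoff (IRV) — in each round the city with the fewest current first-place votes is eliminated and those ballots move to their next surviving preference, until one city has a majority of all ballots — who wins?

Round 1: Geneva 15, Boston 11, Fresno 9, Houston 19, Austin 17, Edmonton 0. Edmonton eliminated.
Round 2: Geneva 15, Boston 11, Fresno 9, Houston 19, Austin 17. Fresno eliminated.
Round 3: Geneva 15, Boston 11, Houston 19, Austin 26. Boston eliminated.
Round 4: Geneva 15, Houston 19, Austin 37. Austin has a majority (≥36).

Austin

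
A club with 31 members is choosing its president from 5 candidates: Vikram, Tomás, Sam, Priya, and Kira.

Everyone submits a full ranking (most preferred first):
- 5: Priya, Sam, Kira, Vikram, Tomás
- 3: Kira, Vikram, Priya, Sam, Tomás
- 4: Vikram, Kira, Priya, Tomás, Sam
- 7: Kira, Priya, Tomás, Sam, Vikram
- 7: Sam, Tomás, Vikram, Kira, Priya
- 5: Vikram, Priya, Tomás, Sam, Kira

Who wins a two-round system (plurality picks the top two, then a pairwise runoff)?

Round 1 first-place votes: Vikram 9, Tomás 0, Sam 7, Priya 5, Kira 10. Kira and Vikram advance.
Runoff: Kira is ranked above Vikram on 15 ballots, Vikram above Kira on 16.

Vikram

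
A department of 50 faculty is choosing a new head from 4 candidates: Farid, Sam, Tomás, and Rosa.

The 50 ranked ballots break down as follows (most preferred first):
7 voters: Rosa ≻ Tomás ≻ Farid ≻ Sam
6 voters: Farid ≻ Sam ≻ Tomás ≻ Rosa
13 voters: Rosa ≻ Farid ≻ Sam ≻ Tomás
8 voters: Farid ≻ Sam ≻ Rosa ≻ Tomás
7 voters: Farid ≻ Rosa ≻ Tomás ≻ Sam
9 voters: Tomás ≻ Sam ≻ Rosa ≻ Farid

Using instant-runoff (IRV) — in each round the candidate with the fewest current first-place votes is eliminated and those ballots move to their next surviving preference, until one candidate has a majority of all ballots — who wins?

Round 1: Farid 21, Sam 0, Tomás 9, Rosa 20. Sam eliminated.
Round 2: Farid 21, Tomás 9, Rosa 20. Tomás eliminated.
Round 3: Farid 21, Rosa 29. Rosa has a majority (≥26).

Rosa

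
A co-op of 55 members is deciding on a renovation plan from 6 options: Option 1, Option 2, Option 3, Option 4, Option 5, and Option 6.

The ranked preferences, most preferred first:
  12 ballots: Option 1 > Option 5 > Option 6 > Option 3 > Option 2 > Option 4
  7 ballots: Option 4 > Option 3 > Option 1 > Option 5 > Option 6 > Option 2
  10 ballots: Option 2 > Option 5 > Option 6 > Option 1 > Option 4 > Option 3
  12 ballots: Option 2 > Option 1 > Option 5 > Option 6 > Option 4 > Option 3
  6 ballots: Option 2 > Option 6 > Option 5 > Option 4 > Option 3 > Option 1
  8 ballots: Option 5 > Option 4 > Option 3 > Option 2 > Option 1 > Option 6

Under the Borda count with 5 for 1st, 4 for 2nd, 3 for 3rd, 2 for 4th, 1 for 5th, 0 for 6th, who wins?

Option 1: 12×5 + 7×3 + 10×2 + 12×4 + 6×0 + 8×1 = 157
Option 2: 12×1 + 7×0 + 10×5 + 12×5 + 6×5 + 8×2 = 168
Option 3: 12×2 + 7×4 + 10×0 + 12×0 + 6×1 + 8×3 = 82
Option 4: 12×0 + 7×5 + 10×1 + 12×1 + 6×2 + 8×4 = 101
Option 5: 12×4 + 7×2 + 10×4 + 12×3 + 6×3 + 8×5 = 196
Option 6: 12×3 + 7×1 + 10×3 + 12×2 + 6×4 + 8×0 = 121

Option 5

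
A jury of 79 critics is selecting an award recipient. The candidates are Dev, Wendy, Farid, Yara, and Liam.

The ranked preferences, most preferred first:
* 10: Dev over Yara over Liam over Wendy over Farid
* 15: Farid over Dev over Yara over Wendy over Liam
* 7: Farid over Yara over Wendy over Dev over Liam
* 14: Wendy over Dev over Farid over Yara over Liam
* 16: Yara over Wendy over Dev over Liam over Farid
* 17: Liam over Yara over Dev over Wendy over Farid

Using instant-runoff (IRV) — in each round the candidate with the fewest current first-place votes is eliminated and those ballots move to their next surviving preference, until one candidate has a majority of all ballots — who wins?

Yara

Round 1: Dev 10, Wendy 14, Farid 22, Yara 16, Liam 17. Dev eliminated.
Round 2: Wendy 14, Farid 22, Yara 26, Liam 17. Wendy eliminated.
Round 3: Farid 36, Yara 26, Liam 17. Liam eliminated.
Round 4: Farid 36, Yara 43. Yara has a majority (≥40).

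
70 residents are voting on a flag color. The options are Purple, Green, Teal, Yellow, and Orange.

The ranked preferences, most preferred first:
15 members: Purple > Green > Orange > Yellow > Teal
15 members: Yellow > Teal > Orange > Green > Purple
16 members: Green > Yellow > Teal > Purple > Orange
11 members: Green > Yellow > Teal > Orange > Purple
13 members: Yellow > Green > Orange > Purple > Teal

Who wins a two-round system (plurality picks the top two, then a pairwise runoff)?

Green

Round 1 first-place votes: Purple 15, Green 27, Teal 0, Yellow 28, Orange 0. Yellow and Green advance.
Runoff: Yellow is ranked above Green on 28 ballots, Green above Yellow on 42.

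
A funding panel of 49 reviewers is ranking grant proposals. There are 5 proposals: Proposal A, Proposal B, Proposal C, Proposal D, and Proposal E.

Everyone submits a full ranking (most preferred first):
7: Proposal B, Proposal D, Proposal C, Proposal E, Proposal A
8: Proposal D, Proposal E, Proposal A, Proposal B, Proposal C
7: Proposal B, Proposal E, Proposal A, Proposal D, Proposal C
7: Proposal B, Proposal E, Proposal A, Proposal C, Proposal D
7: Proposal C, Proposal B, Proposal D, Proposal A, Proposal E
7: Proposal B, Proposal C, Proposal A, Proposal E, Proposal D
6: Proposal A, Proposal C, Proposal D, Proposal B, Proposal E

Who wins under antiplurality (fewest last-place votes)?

Last-place votes: Proposal A 7, Proposal B 0, Proposal C 15, Proposal D 14, Proposal E 13.

Proposal B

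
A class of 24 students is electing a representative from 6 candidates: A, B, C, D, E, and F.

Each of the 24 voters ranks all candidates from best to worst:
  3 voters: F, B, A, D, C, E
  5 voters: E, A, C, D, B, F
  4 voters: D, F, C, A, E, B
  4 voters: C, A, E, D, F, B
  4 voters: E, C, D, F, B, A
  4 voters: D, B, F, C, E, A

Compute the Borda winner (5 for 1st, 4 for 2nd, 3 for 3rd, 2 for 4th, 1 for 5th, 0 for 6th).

A: 3×3 + 5×4 + 4×2 + 4×4 + 4×0 + 4×0 = 53
B: 3×4 + 5×1 + 4×0 + 4×0 + 4×1 + 4×4 = 37
C: 3×1 + 5×3 + 4×3 + 4×5 + 4×4 + 4×2 = 74
D: 3×2 + 5×2 + 4×5 + 4×2 + 4×3 + 4×5 = 76
E: 3×0 + 5×5 + 4×1 + 4×3 + 4×5 + 4×1 = 65
F: 3×5 + 5×0 + 4×4 + 4×1 + 4×2 + 4×3 = 55

D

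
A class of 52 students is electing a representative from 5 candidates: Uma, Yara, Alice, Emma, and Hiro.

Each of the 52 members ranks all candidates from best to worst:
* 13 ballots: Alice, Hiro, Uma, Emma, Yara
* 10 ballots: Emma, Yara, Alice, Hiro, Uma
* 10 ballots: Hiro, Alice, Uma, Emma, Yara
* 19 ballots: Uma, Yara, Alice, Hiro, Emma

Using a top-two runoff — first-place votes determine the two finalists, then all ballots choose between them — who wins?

Round 1 first-place votes: Uma 19, Yara 0, Alice 13, Emma 10, Hiro 10. Uma and Alice advance.
Runoff: Uma is ranked above Alice on 19 ballots, Alice above Uma on 33.

Alice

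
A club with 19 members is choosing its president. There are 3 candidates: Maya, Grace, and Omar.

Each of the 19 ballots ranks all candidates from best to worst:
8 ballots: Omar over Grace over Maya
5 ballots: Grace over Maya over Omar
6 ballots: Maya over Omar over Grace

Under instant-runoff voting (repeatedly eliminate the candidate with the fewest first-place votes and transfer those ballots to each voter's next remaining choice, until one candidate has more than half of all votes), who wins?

Round 1: Maya 6, Grace 5, Omar 8. Grace eliminated.
Round 2: Maya 11, Omar 8. Maya has a majority (≥10).

Maya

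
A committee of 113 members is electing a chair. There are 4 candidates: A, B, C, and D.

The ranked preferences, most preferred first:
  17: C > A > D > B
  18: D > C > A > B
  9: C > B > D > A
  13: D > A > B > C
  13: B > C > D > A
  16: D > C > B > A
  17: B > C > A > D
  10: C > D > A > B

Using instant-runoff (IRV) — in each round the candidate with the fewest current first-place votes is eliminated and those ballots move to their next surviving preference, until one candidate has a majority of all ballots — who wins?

C

Round 1: A 0, B 30, C 36, D 47. A eliminated.
Round 2: B 30, C 36, D 47. B eliminated.
Round 3: C 66, D 47. C has a majority (≥57).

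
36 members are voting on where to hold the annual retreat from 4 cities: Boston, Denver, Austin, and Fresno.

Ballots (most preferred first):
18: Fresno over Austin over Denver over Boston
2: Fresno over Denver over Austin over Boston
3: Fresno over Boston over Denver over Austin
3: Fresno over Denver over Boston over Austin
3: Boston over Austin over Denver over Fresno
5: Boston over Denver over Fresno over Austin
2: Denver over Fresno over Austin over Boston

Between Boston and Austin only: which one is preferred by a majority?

Boston is ranked above Austin on 14 ballots; Austin above Boston on 22.

Austin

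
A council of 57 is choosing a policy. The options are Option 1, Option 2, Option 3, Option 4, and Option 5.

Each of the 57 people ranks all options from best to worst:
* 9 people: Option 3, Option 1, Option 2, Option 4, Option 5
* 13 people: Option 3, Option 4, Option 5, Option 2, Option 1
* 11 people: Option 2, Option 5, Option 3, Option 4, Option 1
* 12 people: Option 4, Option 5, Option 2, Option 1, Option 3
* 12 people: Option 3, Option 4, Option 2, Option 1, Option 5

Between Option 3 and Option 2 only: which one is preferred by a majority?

Option 3

Option 3 is ranked above Option 2 on 34 ballots; Option 2 above Option 3 on 23.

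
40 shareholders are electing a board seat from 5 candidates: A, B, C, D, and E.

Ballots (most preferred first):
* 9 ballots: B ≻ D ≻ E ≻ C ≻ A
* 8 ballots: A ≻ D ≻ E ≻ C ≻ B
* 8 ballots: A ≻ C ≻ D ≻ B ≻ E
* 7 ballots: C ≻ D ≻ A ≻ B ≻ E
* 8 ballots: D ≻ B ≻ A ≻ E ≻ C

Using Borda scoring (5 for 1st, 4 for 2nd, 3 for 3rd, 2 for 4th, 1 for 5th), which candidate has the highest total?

D

A: 9×1 + 8×5 + 8×5 + 7×3 + 8×3 = 134
B: 9×5 + 8×1 + 8×2 + 7×2 + 8×4 = 115
C: 9×2 + 8×2 + 8×4 + 7×5 + 8×1 = 109
D: 9×4 + 8×4 + 8×3 + 7×4 + 8×5 = 160
E: 9×3 + 8×3 + 8×1 + 7×1 + 8×2 = 82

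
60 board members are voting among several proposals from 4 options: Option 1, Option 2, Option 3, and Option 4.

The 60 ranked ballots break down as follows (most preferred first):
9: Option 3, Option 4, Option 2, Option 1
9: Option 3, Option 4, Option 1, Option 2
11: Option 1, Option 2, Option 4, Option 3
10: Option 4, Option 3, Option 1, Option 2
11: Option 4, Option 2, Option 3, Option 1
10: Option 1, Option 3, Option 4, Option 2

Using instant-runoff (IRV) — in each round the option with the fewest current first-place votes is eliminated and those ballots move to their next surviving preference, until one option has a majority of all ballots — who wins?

Round 1: Option 1 21, Option 2 0, Option 3 18, Option 4 21. Option 2 eliminated.
Round 2: Option 1 21, Option 3 18, Option 4 21. Option 3 eliminated.
Round 3: Option 1 21, Option 4 39. Option 4 has a majority (≥31).

Option 4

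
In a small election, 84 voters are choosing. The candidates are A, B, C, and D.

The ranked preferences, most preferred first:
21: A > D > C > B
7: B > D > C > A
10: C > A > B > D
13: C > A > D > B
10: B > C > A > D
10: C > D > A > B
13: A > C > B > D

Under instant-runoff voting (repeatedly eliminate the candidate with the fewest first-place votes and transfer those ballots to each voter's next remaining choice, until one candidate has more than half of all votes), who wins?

C

Round 1: A 34, B 17, C 33, D 0. D eliminated.
Round 2: A 34, B 17, C 33. B eliminated.
Round 3: A 34, C 50. C has a majority (≥43).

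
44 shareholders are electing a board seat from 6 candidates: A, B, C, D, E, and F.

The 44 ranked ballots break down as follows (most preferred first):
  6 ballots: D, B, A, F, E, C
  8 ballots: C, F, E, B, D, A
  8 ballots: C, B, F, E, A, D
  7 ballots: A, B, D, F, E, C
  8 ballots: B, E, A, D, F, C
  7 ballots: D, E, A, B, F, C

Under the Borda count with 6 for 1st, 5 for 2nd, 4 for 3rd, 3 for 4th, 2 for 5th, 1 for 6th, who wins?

A: 6×4 + 8×1 + 8×2 + 7×6 + 8×4 + 7×4 = 150
B: 6×5 + 8×3 + 8×5 + 7×5 + 8×6 + 7×3 = 198
C: 6×1 + 8×6 + 8×6 + 7×1 + 8×1 + 7×1 = 124
D: 6×6 + 8×2 + 8×1 + 7×4 + 8×3 + 7×6 = 154
E: 6×2 + 8×4 + 8×3 + 7×2 + 8×5 + 7×5 = 157
F: 6×3 + 8×5 + 8×4 + 7×3 + 8×2 + 7×2 = 141

B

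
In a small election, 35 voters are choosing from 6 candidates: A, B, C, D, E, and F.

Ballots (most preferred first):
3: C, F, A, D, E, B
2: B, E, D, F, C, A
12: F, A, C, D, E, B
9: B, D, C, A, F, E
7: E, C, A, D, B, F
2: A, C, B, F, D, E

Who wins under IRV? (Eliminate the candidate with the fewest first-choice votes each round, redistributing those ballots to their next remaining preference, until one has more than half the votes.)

B

Round 1: A 2, B 11, C 3, D 0, E 7, F 12. D eliminated.
Round 2: A 2, B 11, C 3, E 7, F 12. A eliminated.
Round 3: B 11, C 5, E 7, F 12. C eliminated.
Round 4: B 13, E 7, F 15. E eliminated.
Round 5: B 20, F 15. B has a majority (≥18).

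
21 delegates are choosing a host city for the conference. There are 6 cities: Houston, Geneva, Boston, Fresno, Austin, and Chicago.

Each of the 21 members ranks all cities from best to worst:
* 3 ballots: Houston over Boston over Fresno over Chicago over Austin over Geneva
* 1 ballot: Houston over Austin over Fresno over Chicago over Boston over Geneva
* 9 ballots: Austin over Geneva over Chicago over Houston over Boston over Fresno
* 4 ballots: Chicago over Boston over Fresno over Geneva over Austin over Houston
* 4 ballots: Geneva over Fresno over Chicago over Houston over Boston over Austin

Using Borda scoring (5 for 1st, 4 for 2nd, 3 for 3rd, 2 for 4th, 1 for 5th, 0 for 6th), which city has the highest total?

Houston: 3×5 + 1×5 + 9×2 + 4×0 + 4×2 = 46
Geneva: 3×0 + 1×0 + 9×4 + 4×2 + 4×5 = 64
Boston: 3×4 + 1×1 + 9×1 + 4×4 + 4×1 = 42
Fresno: 3×3 + 1×3 + 9×0 + 4×3 + 4×4 = 40
Austin: 3×1 + 1×4 + 9×5 + 4×1 + 4×0 = 56
Chicago: 3×2 + 1×2 + 9×3 + 4×5 + 4×3 = 67

Chicago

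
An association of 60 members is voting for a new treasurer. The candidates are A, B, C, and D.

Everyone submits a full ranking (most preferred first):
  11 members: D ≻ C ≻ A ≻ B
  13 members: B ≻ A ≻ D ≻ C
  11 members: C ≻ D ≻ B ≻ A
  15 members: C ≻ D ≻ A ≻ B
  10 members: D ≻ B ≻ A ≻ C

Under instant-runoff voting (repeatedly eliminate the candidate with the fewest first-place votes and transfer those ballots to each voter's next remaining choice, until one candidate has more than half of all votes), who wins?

D

Round 1: A 0, B 13, C 26, D 21. A eliminated.
Round 2: B 13, C 26, D 21. B eliminated.
Round 3: C 26, D 34. D has a majority (≥31).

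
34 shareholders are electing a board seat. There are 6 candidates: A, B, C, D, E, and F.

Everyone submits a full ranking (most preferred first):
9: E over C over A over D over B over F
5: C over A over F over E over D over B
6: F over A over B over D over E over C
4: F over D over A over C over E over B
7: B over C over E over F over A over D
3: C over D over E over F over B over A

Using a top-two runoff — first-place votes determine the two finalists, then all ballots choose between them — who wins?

Round 1 first-place votes: A 0, B 7, C 8, D 0, E 9, F 10. F and E advance.
Runoff: F is ranked above E on 15 ballots, E above F on 19.

E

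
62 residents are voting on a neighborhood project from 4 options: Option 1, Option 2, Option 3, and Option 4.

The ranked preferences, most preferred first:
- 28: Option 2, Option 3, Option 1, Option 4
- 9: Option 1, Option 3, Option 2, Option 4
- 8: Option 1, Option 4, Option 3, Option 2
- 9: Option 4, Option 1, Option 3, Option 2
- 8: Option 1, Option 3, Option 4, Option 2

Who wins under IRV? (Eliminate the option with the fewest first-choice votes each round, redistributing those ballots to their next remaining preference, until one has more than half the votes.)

Option 1

Round 1: Option 1 25, Option 2 28, Option 3 0, Option 4 9. Option 3 eliminated.
Round 2: Option 1 25, Option 2 28, Option 4 9. Option 4 eliminated.
Round 3: Option 1 34, Option 2 28. Option 1 has a majority (≥32).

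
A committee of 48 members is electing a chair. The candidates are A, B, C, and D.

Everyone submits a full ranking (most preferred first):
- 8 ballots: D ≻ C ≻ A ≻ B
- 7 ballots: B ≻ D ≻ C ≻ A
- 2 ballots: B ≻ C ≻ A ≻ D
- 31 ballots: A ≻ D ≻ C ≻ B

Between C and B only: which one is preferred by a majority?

C

C is ranked above B on 39 ballots; B above C on 9.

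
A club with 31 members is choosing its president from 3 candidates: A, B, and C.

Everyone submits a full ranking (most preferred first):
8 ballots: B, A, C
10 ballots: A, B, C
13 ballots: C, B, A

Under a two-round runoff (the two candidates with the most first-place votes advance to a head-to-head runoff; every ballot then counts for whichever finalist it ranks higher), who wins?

Round 1 first-place votes: A 10, B 8, C 13. C and A advance.
Runoff: C is ranked above A on 13 ballots, A above C on 18.

A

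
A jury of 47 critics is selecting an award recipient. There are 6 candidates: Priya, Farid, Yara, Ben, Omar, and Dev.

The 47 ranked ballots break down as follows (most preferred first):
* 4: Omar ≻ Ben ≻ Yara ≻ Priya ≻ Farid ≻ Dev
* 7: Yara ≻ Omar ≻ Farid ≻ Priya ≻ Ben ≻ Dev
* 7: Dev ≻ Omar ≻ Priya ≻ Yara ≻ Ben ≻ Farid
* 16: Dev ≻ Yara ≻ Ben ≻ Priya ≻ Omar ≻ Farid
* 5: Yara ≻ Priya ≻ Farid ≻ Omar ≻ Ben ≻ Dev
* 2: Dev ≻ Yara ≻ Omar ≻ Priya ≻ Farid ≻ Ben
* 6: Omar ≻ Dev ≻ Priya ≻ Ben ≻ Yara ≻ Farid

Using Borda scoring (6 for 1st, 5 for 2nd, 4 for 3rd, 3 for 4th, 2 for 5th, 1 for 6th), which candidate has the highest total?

Yara

Priya: 4×3 + 7×3 + 7×4 + 16×3 + 5×5 + 2×3 + 6×4 = 164
Farid: 4×2 + 7×4 + 7×1 + 16×1 + 5×4 + 2×2 + 6×1 = 89
Yara: 4×4 + 7×6 + 7×3 + 16×5 + 5×6 + 2×5 + 6×2 = 211
Ben: 4×5 + 7×2 + 7×2 + 16×4 + 5×2 + 2×1 + 6×3 = 142
Omar: 4×6 + 7×5 + 7×5 + 16×2 + 5×3 + 2×4 + 6×6 = 185
Dev: 4×1 + 7×1 + 7×6 + 16×6 + 5×1 + 2×6 + 6×5 = 196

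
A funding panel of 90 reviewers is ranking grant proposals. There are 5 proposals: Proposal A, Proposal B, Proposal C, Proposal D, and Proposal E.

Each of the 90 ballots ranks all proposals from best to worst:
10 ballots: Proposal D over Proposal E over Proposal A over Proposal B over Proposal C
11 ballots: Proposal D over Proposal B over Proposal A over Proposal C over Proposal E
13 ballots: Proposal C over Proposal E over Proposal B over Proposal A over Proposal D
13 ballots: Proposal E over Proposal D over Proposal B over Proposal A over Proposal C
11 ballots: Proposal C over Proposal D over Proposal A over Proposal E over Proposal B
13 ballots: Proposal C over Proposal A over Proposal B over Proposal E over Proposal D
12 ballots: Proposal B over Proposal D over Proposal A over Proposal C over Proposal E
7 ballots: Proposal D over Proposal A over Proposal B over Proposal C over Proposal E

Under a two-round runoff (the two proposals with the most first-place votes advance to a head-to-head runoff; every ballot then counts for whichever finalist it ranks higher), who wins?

Proposal D

Round 1 first-place votes: Proposal A 0, Proposal B 12, Proposal C 37, Proposal D 28, Proposal E 13. Proposal C and Proposal D advance.
Runoff: Proposal C is ranked above Proposal D on 37 ballots, Proposal D above Proposal C on 53.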